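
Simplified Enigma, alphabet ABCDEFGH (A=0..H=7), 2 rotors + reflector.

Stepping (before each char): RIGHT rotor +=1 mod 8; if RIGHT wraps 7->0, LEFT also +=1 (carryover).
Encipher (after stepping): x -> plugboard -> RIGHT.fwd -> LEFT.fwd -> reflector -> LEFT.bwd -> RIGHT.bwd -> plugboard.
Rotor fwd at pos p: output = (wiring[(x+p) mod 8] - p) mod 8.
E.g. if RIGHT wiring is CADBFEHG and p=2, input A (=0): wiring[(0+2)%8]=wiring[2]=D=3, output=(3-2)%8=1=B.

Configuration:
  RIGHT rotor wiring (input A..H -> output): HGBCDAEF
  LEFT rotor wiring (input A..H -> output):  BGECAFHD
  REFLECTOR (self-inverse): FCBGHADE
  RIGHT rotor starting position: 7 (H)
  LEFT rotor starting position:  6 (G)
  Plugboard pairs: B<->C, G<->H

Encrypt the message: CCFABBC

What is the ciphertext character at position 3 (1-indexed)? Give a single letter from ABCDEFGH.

Char 1 ('C'): step: R->0, L->7 (L advanced); C->plug->B->R->G->L->G->refl->D->L'->E->R'->G->plug->H
Char 2 ('C'): step: R->1, L=7; C->plug->B->R->A->L->E->refl->H->L'->C->R'->D->plug->D
Char 3 ('F'): step: R->2, L=7; F->plug->F->R->D->L->F->refl->A->L'->H->R'->A->plug->A

A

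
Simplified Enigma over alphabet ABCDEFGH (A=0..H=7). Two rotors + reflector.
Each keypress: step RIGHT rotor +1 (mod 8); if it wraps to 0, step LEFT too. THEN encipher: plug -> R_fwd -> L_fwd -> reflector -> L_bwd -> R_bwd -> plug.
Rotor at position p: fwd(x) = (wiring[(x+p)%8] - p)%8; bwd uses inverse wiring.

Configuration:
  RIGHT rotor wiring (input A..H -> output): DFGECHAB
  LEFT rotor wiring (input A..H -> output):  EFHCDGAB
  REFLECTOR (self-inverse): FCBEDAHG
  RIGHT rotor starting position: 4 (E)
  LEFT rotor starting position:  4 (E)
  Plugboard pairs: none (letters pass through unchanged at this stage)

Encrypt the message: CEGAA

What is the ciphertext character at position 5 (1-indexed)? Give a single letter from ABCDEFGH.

Char 1 ('C'): step: R->5, L=4; C->plug->C->R->E->L->A->refl->F->L'->D->R'->B->plug->B
Char 2 ('E'): step: R->6, L=4; E->plug->E->R->A->L->H->refl->G->L'->H->R'->D->plug->D
Char 3 ('G'): step: R->7, L=4; G->plug->G->R->A->L->H->refl->G->L'->H->R'->D->plug->D
Char 4 ('A'): step: R->0, L->5 (L advanced); A->plug->A->R->D->L->H->refl->G->L'->H->R'->F->plug->F
Char 5 ('A'): step: R->1, L=5; A->plug->A->R->E->L->A->refl->F->L'->G->R'->E->plug->E

E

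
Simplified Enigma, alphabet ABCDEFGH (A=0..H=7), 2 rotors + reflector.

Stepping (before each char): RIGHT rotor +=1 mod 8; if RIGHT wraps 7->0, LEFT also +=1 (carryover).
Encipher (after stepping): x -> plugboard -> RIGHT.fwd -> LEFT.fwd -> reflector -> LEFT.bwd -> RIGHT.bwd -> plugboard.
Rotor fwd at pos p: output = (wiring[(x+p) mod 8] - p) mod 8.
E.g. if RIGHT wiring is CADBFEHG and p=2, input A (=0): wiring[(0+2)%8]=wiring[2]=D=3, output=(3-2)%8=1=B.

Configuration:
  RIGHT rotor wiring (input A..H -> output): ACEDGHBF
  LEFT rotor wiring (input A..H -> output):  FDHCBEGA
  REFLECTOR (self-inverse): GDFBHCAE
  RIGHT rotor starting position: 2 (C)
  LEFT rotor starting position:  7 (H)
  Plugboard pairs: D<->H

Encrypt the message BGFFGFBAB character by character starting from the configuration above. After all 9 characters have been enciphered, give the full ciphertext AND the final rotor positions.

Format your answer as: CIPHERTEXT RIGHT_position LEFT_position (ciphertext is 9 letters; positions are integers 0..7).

Answer: DEAEEEFHA 3 0

Derivation:
Char 1 ('B'): step: R->3, L=7; B->plug->B->R->D->L->A->refl->G->L'->B->R'->H->plug->D
Char 2 ('G'): step: R->4, L=7; G->plug->G->R->A->L->B->refl->D->L'->E->R'->E->plug->E
Char 3 ('F'): step: R->5, L=7; F->plug->F->R->H->L->H->refl->E->L'->C->R'->A->plug->A
Char 4 ('F'): step: R->6, L=7; F->plug->F->R->F->L->C->refl->F->L'->G->R'->E->plug->E
Char 5 ('G'): step: R->7, L=7; G->plug->G->R->A->L->B->refl->D->L'->E->R'->E->plug->E
Char 6 ('F'): step: R->0, L->0 (L advanced); F->plug->F->R->H->L->A->refl->G->L'->G->R'->E->plug->E
Char 7 ('B'): step: R->1, L=0; B->plug->B->R->D->L->C->refl->F->L'->A->R'->F->plug->F
Char 8 ('A'): step: R->2, L=0; A->plug->A->R->C->L->H->refl->E->L'->F->R'->D->plug->H
Char 9 ('B'): step: R->3, L=0; B->plug->B->R->D->L->C->refl->F->L'->A->R'->A->plug->A
Final: ciphertext=DEAEEEFHA, RIGHT=3, LEFT=0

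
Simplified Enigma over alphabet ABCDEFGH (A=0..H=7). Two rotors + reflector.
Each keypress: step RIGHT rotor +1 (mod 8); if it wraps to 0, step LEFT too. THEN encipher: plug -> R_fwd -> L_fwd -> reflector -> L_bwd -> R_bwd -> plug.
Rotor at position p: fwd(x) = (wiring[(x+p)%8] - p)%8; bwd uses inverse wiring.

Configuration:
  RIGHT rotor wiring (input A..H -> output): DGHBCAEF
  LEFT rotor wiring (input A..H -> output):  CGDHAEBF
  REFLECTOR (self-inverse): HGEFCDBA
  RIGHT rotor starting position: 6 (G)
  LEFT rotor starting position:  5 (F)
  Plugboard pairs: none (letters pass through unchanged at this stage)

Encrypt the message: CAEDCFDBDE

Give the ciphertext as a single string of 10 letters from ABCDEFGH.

Char 1 ('C'): step: R->7, L=5; C->plug->C->R->H->L->D->refl->F->L'->D->R'->F->plug->F
Char 2 ('A'): step: R->0, L->6 (L advanced); A->plug->A->R->D->L->A->refl->H->L'->B->R'->D->plug->D
Char 3 ('E'): step: R->1, L=6; E->plug->E->R->H->L->G->refl->B->L'->F->R'->A->plug->A
Char 4 ('D'): step: R->2, L=6; D->plug->D->R->G->L->C->refl->E->L'->C->R'->E->plug->E
Char 5 ('C'): step: R->3, L=6; C->plug->C->R->F->L->B->refl->G->L'->H->R'->B->plug->B
Char 6 ('F'): step: R->4, L=6; F->plug->F->R->C->L->E->refl->C->L'->G->R'->A->plug->A
Char 7 ('D'): step: R->5, L=6; D->plug->D->R->G->L->C->refl->E->L'->C->R'->F->plug->F
Char 8 ('B'): step: R->6, L=6; B->plug->B->R->H->L->G->refl->B->L'->F->R'->C->plug->C
Char 9 ('D'): step: R->7, L=6; D->plug->D->R->A->L->D->refl->F->L'->E->R'->B->plug->B
Char 10 ('E'): step: R->0, L->7 (L advanced); E->plug->E->R->C->L->H->refl->A->L'->E->R'->G->plug->G

Answer: FDAEBAFCBG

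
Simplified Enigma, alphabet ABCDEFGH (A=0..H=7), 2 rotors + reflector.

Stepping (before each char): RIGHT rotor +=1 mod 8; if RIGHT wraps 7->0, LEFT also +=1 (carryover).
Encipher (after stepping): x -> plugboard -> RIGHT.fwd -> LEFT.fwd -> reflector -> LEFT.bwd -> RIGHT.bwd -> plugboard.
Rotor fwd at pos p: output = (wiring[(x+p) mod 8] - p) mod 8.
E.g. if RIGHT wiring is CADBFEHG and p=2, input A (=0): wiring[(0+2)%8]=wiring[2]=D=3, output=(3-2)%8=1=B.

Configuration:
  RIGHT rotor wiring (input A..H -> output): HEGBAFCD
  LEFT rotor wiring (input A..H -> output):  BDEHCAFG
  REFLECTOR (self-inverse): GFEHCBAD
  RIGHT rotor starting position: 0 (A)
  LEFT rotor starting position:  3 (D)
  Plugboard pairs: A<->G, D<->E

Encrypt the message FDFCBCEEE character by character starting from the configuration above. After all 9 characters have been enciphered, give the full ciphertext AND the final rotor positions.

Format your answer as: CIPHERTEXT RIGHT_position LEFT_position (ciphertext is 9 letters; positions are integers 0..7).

Char 1 ('F'): step: R->1, L=3; F->plug->F->R->B->L->H->refl->D->L'->E->R'->E->plug->D
Char 2 ('D'): step: R->2, L=3; D->plug->E->R->A->L->E->refl->C->L'->D->R'->D->plug->E
Char 3 ('F'): step: R->3, L=3; F->plug->F->R->E->L->D->refl->H->L'->B->R'->G->plug->A
Char 4 ('C'): step: R->4, L=3; C->plug->C->R->G->L->A->refl->G->L'->F->R'->H->plug->H
Char 5 ('B'): step: R->5, L=3; B->plug->B->R->F->L->G->refl->A->L'->G->R'->C->plug->C
Char 6 ('C'): step: R->6, L=3; C->plug->C->R->B->L->H->refl->D->L'->E->R'->A->plug->G
Char 7 ('E'): step: R->7, L=3; E->plug->D->R->H->L->B->refl->F->L'->C->R'->E->plug->D
Char 8 ('E'): step: R->0, L->4 (L advanced); E->plug->D->R->B->L->E->refl->C->L'->D->R'->H->plug->H
Char 9 ('E'): step: R->1, L=4; E->plug->D->R->H->L->D->refl->H->L'->F->R'->B->plug->B
Final: ciphertext=DEAHCGDHB, RIGHT=1, LEFT=4

Answer: DEAHCGDHB 1 4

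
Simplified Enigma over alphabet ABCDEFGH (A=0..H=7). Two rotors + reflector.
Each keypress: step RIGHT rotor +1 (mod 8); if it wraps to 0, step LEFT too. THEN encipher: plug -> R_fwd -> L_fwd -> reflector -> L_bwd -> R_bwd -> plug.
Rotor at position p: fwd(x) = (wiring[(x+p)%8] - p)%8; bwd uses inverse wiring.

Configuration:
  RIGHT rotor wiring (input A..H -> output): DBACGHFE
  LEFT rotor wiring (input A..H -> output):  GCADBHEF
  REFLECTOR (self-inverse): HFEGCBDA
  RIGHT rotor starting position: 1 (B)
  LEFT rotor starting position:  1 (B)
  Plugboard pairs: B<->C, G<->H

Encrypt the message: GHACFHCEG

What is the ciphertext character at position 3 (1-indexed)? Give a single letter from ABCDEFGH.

Char 1 ('G'): step: R->2, L=1; G->plug->H->R->H->L->F->refl->B->L'->A->R'->B->plug->C
Char 2 ('H'): step: R->3, L=1; H->plug->G->R->G->L->E->refl->C->L'->C->R'->D->plug->D
Char 3 ('A'): step: R->4, L=1; A->plug->A->R->C->L->C->refl->E->L'->G->R'->H->plug->G

G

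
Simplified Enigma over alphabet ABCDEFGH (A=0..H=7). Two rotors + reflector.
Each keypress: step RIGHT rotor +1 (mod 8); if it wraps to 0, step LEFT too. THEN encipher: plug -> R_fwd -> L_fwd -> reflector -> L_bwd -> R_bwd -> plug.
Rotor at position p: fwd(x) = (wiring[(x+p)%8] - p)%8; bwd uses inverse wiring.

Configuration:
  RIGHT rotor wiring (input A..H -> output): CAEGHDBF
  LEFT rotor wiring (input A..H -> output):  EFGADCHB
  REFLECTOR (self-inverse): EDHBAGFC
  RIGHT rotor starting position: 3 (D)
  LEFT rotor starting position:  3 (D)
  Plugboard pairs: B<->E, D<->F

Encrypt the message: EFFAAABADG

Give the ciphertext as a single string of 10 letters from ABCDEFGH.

Char 1 ('E'): step: R->4, L=3; E->plug->B->R->H->L->D->refl->B->L'->F->R'->C->plug->C
Char 2 ('F'): step: R->5, L=3; F->plug->D->R->F->L->B->refl->D->L'->H->R'->F->plug->D
Char 3 ('F'): step: R->6, L=3; F->plug->D->R->C->L->H->refl->C->L'->G->R'->E->plug->B
Char 4 ('A'): step: R->7, L=3; A->plug->A->R->G->L->C->refl->H->L'->C->R'->H->plug->H
Char 5 ('A'): step: R->0, L->4 (L advanced); A->plug->A->R->C->L->D->refl->B->L'->F->R'->H->plug->H
Char 6 ('A'): step: R->1, L=4; A->plug->A->R->H->L->E->refl->A->L'->E->R'->G->plug->G
Char 7 ('B'): step: R->2, L=4; B->plug->E->R->H->L->E->refl->A->L'->E->R'->B->plug->E
Char 8 ('A'): step: R->3, L=4; A->plug->A->R->D->L->F->refl->G->L'->B->R'->H->plug->H
Char 9 ('D'): step: R->4, L=4; D->plug->F->R->E->L->A->refl->E->L'->H->R'->B->plug->E
Char 10 ('G'): step: R->5, L=4; G->plug->G->R->B->L->G->refl->F->L'->D->R'->E->plug->B

Answer: CDBHHGEHEB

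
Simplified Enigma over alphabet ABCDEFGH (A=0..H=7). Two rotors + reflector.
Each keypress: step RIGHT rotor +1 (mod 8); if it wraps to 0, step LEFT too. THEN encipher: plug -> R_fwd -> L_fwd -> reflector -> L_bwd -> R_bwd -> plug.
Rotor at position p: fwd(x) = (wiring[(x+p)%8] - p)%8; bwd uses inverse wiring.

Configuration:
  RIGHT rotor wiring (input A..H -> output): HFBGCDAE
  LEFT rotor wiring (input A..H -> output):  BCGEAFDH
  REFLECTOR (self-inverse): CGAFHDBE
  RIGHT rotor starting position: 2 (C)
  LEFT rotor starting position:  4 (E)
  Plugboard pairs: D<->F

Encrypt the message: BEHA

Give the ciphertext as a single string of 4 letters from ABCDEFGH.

Char 1 ('B'): step: R->3, L=4; B->plug->B->R->H->L->A->refl->C->L'->G->R'->H->plug->H
Char 2 ('E'): step: R->4, L=4; E->plug->E->R->D->L->D->refl->F->L'->E->R'->C->plug->C
Char 3 ('H'): step: R->5, L=4; H->plug->H->R->F->L->G->refl->B->L'->B->R'->G->plug->G
Char 4 ('A'): step: R->6, L=4; A->plug->A->R->C->L->H->refl->E->L'->A->R'->F->plug->D

Answer: HCGD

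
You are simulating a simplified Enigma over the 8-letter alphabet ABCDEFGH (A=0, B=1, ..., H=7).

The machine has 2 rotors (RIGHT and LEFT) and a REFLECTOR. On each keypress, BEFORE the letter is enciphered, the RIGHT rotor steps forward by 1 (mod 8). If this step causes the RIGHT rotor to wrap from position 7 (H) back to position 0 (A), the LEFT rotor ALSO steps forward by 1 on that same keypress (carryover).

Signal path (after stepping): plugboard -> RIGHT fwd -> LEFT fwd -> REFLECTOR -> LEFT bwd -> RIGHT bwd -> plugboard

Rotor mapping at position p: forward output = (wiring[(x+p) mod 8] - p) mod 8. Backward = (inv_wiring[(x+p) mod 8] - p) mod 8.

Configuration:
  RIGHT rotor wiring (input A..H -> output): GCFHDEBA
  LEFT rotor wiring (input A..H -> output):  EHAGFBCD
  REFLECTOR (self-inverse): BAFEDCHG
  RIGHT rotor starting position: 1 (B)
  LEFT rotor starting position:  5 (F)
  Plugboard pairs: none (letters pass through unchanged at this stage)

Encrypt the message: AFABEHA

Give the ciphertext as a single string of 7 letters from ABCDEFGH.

Answer: DHFDHCB

Derivation:
Char 1 ('A'): step: R->2, L=5; A->plug->A->R->D->L->H->refl->G->L'->C->R'->D->plug->D
Char 2 ('F'): step: R->3, L=5; F->plug->F->R->D->L->H->refl->G->L'->C->R'->H->plug->H
Char 3 ('A'): step: R->4, L=5; A->plug->A->R->H->L->A->refl->B->L'->G->R'->F->plug->F
Char 4 ('B'): step: R->5, L=5; B->plug->B->R->E->L->C->refl->F->L'->B->R'->D->plug->D
Char 5 ('E'): step: R->6, L=5; E->plug->E->R->H->L->A->refl->B->L'->G->R'->H->plug->H
Char 6 ('H'): step: R->7, L=5; H->plug->H->R->C->L->G->refl->H->L'->D->R'->C->plug->C
Char 7 ('A'): step: R->0, L->6 (L advanced); A->plug->A->R->G->L->H->refl->G->L'->C->R'->B->plug->B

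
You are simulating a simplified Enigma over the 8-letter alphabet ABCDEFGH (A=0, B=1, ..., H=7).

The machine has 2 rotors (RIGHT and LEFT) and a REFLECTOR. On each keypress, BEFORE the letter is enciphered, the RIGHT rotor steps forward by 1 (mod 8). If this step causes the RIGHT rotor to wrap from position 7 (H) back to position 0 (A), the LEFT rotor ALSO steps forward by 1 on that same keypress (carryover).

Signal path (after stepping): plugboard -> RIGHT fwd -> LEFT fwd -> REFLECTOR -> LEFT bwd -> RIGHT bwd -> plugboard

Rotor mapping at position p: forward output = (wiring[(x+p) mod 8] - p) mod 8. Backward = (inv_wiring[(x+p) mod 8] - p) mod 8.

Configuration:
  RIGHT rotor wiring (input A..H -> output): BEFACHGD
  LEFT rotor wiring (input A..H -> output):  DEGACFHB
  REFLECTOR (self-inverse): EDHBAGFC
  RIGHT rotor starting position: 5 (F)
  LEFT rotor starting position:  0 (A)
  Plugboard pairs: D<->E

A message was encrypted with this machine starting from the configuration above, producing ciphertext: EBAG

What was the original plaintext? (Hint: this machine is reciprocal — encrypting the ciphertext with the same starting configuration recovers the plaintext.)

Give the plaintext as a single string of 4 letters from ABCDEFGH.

Answer: GCCC

Derivation:
Char 1 ('E'): step: R->6, L=0; E->plug->D->R->G->L->H->refl->C->L'->E->R'->G->plug->G
Char 2 ('B'): step: R->7, L=0; B->plug->B->R->C->L->G->refl->F->L'->F->R'->C->plug->C
Char 3 ('A'): step: R->0, L->1 (L advanced); A->plug->A->R->B->L->F->refl->G->L'->F->R'->C->plug->C
Char 4 ('G'): step: R->1, L=1; G->plug->G->R->C->L->H->refl->C->L'->H->R'->C->plug->C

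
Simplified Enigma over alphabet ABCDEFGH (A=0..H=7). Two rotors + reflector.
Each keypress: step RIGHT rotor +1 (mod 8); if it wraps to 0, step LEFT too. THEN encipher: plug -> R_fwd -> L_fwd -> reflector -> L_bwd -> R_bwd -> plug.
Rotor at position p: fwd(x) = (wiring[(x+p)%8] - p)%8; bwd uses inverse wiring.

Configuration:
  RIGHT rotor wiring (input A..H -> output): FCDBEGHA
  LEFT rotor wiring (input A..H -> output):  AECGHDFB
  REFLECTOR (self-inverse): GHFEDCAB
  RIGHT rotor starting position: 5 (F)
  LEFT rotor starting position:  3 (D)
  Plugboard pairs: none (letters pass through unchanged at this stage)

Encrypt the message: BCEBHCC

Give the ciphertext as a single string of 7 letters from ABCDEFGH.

Char 1 ('B'): step: R->6, L=3; B->plug->B->R->C->L->A->refl->G->L'->E->R'->D->plug->D
Char 2 ('C'): step: R->7, L=3; C->plug->C->R->D->L->C->refl->F->L'->F->R'->F->plug->F
Char 3 ('E'): step: R->0, L->4 (L advanced); E->plug->E->R->E->L->E->refl->D->L'->A->R'->H->plug->H
Char 4 ('B'): step: R->1, L=4; B->plug->B->R->C->L->B->refl->H->L'->B->R'->A->plug->A
Char 5 ('H'): step: R->2, L=4; H->plug->H->R->A->L->D->refl->E->L'->E->R'->D->plug->D
Char 6 ('C'): step: R->3, L=4; C->plug->C->R->D->L->F->refl->C->L'->H->R'->G->plug->G
Char 7 ('C'): step: R->4, L=4; C->plug->C->R->D->L->F->refl->C->L'->H->R'->G->plug->G

Answer: DFHADGG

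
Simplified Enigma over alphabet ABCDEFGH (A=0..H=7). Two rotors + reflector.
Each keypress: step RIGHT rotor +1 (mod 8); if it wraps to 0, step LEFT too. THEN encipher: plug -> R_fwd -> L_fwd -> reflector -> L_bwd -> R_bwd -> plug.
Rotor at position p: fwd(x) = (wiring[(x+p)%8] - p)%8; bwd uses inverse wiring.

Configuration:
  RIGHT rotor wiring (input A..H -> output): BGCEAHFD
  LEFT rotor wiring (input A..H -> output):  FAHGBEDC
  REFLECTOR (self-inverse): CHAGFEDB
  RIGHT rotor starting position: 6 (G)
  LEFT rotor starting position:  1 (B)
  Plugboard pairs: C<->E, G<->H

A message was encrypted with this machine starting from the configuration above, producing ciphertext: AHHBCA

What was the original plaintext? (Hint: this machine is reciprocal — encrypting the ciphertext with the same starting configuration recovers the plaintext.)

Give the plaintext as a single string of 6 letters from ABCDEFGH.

Answer: FGFGAF

Derivation:
Char 1 ('A'): step: R->7, L=1; A->plug->A->R->E->L->D->refl->G->L'->B->R'->F->plug->F
Char 2 ('H'): step: R->0, L->2 (L advanced); H->plug->G->R->F->L->A->refl->C->L'->D->R'->H->plug->G
Char 3 ('H'): step: R->1, L=2; H->plug->G->R->C->L->H->refl->B->L'->E->R'->F->plug->F
Char 4 ('B'): step: R->2, L=2; B->plug->B->R->C->L->H->refl->B->L'->E->R'->H->plug->G
Char 5 ('C'): step: R->3, L=2; C->plug->E->R->A->L->F->refl->E->L'->B->R'->A->plug->A
Char 6 ('A'): step: R->4, L=2; A->plug->A->R->E->L->B->refl->H->L'->C->R'->F->plug->F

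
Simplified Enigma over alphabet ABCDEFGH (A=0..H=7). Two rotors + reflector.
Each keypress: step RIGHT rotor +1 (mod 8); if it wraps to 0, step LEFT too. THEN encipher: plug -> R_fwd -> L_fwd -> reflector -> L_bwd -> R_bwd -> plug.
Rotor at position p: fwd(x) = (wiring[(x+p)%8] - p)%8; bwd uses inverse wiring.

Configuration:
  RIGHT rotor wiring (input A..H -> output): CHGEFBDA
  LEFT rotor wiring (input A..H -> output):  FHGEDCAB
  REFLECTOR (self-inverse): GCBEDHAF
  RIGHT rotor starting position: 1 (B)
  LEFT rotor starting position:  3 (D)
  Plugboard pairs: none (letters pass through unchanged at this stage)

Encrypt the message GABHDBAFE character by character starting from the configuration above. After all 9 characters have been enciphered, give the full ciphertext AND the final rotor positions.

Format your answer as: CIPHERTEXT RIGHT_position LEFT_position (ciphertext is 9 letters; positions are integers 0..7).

Char 1 ('G'): step: R->2, L=3; G->plug->G->R->A->L->B->refl->C->L'->F->R'->H->plug->H
Char 2 ('A'): step: R->3, L=3; A->plug->A->R->B->L->A->refl->G->L'->E->R'->G->plug->G
Char 3 ('B'): step: R->4, L=3; B->plug->B->R->F->L->C->refl->B->L'->A->R'->H->plug->H
Char 4 ('H'): step: R->5, L=3; H->plug->H->R->A->L->B->refl->C->L'->F->R'->D->plug->D
Char 5 ('D'): step: R->6, L=3; D->plug->D->R->B->L->A->refl->G->L'->E->R'->C->plug->C
Char 6 ('B'): step: R->7, L=3; B->plug->B->R->D->L->F->refl->H->L'->C->R'->G->plug->G
Char 7 ('A'): step: R->0, L->4 (L advanced); A->plug->A->R->C->L->E->refl->D->L'->F->R'->E->plug->E
Char 8 ('F'): step: R->1, L=4; F->plug->F->R->C->L->E->refl->D->L'->F->R'->B->plug->B
Char 9 ('E'): step: R->2, L=4; E->plug->E->R->B->L->G->refl->A->L'->H->R'->D->plug->D
Final: ciphertext=HGHDCGEBD, RIGHT=2, LEFT=4

Answer: HGHDCGEBD 2 4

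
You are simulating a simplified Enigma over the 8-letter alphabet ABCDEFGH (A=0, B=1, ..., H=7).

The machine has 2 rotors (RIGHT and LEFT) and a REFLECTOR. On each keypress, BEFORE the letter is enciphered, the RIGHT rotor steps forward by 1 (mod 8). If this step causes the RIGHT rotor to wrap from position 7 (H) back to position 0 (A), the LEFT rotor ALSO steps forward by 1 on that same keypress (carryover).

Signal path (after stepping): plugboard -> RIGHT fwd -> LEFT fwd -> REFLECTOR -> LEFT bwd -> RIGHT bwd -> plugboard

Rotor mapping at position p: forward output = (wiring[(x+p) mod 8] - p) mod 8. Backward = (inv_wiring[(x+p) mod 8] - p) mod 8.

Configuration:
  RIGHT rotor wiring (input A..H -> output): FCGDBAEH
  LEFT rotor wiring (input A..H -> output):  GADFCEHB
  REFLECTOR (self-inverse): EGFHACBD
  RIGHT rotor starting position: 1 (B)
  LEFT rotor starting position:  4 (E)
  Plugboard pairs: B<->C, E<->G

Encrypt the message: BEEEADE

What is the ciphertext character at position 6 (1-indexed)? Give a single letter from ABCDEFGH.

Char 1 ('B'): step: R->2, L=4; B->plug->C->R->H->L->B->refl->G->L'->A->R'->H->plug->H
Char 2 ('E'): step: R->3, L=4; E->plug->G->R->H->L->B->refl->G->L'->A->R'->A->plug->A
Char 3 ('E'): step: R->4, L=4; E->plug->G->R->C->L->D->refl->H->L'->G->R'->F->plug->F
Char 4 ('E'): step: R->5, L=4; E->plug->G->R->G->L->H->refl->D->L'->C->R'->C->plug->B
Char 5 ('A'): step: R->6, L=4; A->plug->A->R->G->L->H->refl->D->L'->C->R'->H->plug->H
Char 6 ('D'): step: R->7, L=4; D->plug->D->R->H->L->B->refl->G->L'->A->R'->A->plug->A

A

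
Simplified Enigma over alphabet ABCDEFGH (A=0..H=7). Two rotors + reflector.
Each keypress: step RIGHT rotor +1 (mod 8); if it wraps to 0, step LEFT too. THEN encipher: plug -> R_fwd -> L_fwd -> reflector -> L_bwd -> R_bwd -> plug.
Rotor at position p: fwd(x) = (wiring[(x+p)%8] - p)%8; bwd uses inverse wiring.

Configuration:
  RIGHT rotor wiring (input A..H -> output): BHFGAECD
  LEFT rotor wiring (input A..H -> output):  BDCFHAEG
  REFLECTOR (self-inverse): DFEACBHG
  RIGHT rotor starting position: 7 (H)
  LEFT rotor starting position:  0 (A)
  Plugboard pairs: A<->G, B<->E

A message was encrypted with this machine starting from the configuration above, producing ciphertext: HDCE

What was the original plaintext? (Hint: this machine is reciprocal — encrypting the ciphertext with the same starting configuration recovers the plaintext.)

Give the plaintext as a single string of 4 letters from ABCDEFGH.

Answer: FCFD

Derivation:
Char 1 ('H'): step: R->0, L->1 (L advanced); H->plug->H->R->D->L->G->refl->H->L'->E->R'->F->plug->F
Char 2 ('D'): step: R->1, L=1; D->plug->D->R->H->L->A->refl->D->L'->F->R'->C->plug->C
Char 3 ('C'): step: R->2, L=1; C->plug->C->R->G->L->F->refl->B->L'->B->R'->F->plug->F
Char 4 ('E'): step: R->3, L=1; E->plug->B->R->F->L->D->refl->A->L'->H->R'->D->plug->D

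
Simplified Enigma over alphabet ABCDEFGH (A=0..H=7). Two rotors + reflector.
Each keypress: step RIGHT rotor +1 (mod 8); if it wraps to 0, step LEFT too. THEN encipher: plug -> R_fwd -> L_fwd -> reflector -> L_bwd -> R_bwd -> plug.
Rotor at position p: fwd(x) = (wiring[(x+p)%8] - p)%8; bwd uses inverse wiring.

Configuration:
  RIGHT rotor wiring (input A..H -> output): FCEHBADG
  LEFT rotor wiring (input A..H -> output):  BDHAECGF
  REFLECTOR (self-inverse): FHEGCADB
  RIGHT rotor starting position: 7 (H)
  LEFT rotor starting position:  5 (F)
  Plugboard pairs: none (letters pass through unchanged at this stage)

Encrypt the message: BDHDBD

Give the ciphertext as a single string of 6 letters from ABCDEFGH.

Char 1 ('B'): step: R->0, L->6 (L advanced); B->plug->B->R->C->L->D->refl->G->L'->G->R'->H->plug->H
Char 2 ('D'): step: R->1, L=6; D->plug->D->R->A->L->A->refl->F->L'->D->R'->B->plug->B
Char 3 ('H'): step: R->2, L=6; H->plug->H->R->A->L->A->refl->F->L'->D->R'->G->plug->G
Char 4 ('D'): step: R->3, L=6; D->plug->D->R->A->L->A->refl->F->L'->D->R'->E->plug->E
Char 5 ('B'): step: R->4, L=6; B->plug->B->R->E->L->B->refl->H->L'->B->R'->E->plug->E
Char 6 ('D'): step: R->5, L=6; D->plug->D->R->A->L->A->refl->F->L'->D->R'->A->plug->A

Answer: HBGEEA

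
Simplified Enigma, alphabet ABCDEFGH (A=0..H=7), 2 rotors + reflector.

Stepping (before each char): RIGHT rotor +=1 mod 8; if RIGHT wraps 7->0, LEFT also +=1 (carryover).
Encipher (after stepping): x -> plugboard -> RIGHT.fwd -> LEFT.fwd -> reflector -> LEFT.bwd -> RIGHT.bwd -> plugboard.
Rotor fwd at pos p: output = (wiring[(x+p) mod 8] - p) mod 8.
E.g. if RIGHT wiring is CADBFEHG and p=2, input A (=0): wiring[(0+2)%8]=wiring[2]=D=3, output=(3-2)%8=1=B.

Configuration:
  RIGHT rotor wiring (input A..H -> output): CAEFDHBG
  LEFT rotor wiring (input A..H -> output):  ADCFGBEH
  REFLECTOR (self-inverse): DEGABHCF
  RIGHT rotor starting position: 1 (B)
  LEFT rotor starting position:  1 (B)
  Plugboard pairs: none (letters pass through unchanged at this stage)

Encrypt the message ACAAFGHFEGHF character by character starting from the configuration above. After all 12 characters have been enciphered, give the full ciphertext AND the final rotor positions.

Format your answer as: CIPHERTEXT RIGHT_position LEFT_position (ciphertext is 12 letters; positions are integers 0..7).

Answer: CGBCAECHAEGA 5 2

Derivation:
Char 1 ('A'): step: R->2, L=1; A->plug->A->R->C->L->E->refl->B->L'->B->R'->C->plug->C
Char 2 ('C'): step: R->3, L=1; C->plug->C->R->E->L->A->refl->D->L'->F->R'->G->plug->G
Char 3 ('A'): step: R->4, L=1; A->plug->A->R->H->L->H->refl->F->L'->D->R'->B->plug->B
Char 4 ('A'): step: R->5, L=1; A->plug->A->R->C->L->E->refl->B->L'->B->R'->C->plug->C
Char 5 ('F'): step: R->6, L=1; F->plug->F->R->H->L->H->refl->F->L'->D->R'->A->plug->A
Char 6 ('G'): step: R->7, L=1; G->plug->G->R->A->L->C->refl->G->L'->G->R'->E->plug->E
Char 7 ('H'): step: R->0, L->2 (L advanced); H->plug->H->R->G->L->G->refl->C->L'->E->R'->C->plug->C
Char 8 ('F'): step: R->1, L=2; F->plug->F->R->A->L->A->refl->D->L'->B->R'->H->plug->H
Char 9 ('E'): step: R->2, L=2; E->plug->E->R->H->L->B->refl->E->L'->C->R'->A->plug->A
Char 10 ('G'): step: R->3, L=2; G->plug->G->R->F->L->F->refl->H->L'->D->R'->E->plug->E
Char 11 ('H'): step: R->4, L=2; H->plug->H->R->B->L->D->refl->A->L'->A->R'->G->plug->G
Char 12 ('F'): step: R->5, L=2; F->plug->F->R->H->L->B->refl->E->L'->C->R'->A->plug->A
Final: ciphertext=CGBCAECHAEGA, RIGHT=5, LEFT=2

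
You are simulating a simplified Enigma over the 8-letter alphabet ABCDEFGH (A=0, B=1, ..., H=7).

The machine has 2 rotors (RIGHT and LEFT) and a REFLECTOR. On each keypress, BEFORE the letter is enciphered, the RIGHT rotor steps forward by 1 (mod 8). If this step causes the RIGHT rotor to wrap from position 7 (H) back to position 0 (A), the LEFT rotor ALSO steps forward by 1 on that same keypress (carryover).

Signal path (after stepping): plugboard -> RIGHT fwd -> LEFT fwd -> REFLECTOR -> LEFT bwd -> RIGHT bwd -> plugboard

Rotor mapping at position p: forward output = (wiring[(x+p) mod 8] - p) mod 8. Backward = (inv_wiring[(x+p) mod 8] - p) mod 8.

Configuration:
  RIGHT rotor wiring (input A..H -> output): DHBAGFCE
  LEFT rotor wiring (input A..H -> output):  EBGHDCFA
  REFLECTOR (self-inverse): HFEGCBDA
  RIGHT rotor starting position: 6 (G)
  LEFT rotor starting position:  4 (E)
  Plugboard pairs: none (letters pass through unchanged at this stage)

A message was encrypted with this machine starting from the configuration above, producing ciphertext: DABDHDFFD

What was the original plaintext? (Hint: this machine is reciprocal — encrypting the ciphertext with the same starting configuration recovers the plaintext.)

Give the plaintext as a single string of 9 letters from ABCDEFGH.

Char 1 ('D'): step: R->7, L=4; D->plug->D->R->C->L->B->refl->F->L'->F->R'->A->plug->A
Char 2 ('A'): step: R->0, L->5 (L advanced); A->plug->A->R->D->L->H->refl->A->L'->B->R'->C->plug->C
Char 3 ('B'): step: R->1, L=5; B->plug->B->R->A->L->F->refl->B->L'->F->R'->D->plug->D
Char 4 ('D'): step: R->2, L=5; D->plug->D->R->D->L->H->refl->A->L'->B->R'->G->plug->G
Char 5 ('H'): step: R->3, L=5; H->plug->H->R->G->L->C->refl->E->L'->E->R'->G->plug->G
Char 6 ('D'): step: R->4, L=5; D->plug->D->R->A->L->F->refl->B->L'->F->R'->G->plug->G
Char 7 ('F'): step: R->5, L=5; F->plug->F->R->E->L->E->refl->C->L'->G->R'->D->plug->D
Char 8 ('F'): step: R->6, L=5; F->plug->F->R->C->L->D->refl->G->L'->H->R'->H->plug->H
Char 9 ('D'): step: R->7, L=5; D->plug->D->R->C->L->D->refl->G->L'->H->R'->F->plug->F

Answer: ACDGGGDHF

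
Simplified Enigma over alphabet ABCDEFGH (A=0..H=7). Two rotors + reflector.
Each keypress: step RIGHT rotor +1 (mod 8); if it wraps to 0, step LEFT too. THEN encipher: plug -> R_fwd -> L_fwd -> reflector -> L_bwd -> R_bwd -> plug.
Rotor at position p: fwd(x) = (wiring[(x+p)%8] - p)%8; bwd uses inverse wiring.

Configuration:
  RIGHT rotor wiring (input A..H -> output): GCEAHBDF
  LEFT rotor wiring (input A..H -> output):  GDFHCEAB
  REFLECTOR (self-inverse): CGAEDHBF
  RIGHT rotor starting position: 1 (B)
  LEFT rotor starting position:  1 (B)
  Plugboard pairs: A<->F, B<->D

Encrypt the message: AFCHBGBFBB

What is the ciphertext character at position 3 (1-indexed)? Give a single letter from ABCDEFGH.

Char 1 ('A'): step: R->2, L=1; A->plug->F->R->D->L->B->refl->G->L'->C->R'->A->plug->F
Char 2 ('F'): step: R->3, L=1; F->plug->A->R->F->L->H->refl->F->L'->H->R'->G->plug->G
Char 3 ('C'): step: R->4, L=1; C->plug->C->R->H->L->F->refl->H->L'->F->R'->B->plug->D

D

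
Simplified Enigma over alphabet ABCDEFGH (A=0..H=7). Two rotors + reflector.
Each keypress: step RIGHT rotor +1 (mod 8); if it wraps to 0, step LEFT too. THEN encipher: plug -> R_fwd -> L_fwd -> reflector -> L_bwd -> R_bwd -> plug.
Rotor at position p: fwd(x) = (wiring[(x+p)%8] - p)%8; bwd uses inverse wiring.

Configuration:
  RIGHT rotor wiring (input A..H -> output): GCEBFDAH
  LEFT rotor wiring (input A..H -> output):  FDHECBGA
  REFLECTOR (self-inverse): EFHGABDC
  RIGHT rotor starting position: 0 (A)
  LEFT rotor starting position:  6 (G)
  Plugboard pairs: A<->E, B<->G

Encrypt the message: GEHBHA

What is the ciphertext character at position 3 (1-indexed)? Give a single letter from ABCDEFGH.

Char 1 ('G'): step: R->1, L=6; G->plug->B->R->D->L->F->refl->B->L'->E->R'->D->plug->D
Char 2 ('E'): step: R->2, L=6; E->plug->A->R->C->L->H->refl->C->L'->B->R'->D->plug->D
Char 3 ('H'): step: R->3, L=6; H->plug->H->R->B->L->C->refl->H->L'->C->R'->B->plug->G

G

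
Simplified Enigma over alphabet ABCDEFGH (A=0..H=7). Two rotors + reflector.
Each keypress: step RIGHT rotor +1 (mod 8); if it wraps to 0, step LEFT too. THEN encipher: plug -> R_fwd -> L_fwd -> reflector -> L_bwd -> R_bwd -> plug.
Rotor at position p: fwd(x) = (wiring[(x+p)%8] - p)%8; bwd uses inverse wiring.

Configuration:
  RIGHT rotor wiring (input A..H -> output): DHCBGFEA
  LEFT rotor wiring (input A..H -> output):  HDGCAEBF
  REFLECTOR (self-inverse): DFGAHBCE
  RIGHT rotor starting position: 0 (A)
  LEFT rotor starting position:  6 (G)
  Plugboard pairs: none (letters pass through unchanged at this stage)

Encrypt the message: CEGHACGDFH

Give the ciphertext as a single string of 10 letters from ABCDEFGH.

Char 1 ('C'): step: R->1, L=6; C->plug->C->R->A->L->D->refl->A->L'->E->R'->E->plug->E
Char 2 ('E'): step: R->2, L=6; E->plug->E->R->C->L->B->refl->F->L'->D->R'->D->plug->D
Char 3 ('G'): step: R->3, L=6; G->plug->G->R->E->L->A->refl->D->L'->A->R'->F->plug->F
Char 4 ('H'): step: R->4, L=6; H->plug->H->R->F->L->E->refl->H->L'->B->R'->B->plug->B
Char 5 ('A'): step: R->5, L=6; A->plug->A->R->A->L->D->refl->A->L'->E->R'->G->plug->G
Char 6 ('C'): step: R->6, L=6; C->plug->C->R->F->L->E->refl->H->L'->B->R'->D->plug->D
Char 7 ('G'): step: R->7, L=6; G->plug->G->R->G->L->C->refl->G->L'->H->R'->F->plug->F
Char 8 ('D'): step: R->0, L->7 (L advanced); D->plug->D->R->B->L->A->refl->D->L'->E->R'->G->plug->G
Char 9 ('F'): step: R->1, L=7; F->plug->F->R->D->L->H->refl->E->L'->C->R'->H->plug->H
Char 10 ('H'): step: R->2, L=7; H->plug->H->R->F->L->B->refl->F->L'->G->R'->F->plug->F

Answer: EDFBGDFGHF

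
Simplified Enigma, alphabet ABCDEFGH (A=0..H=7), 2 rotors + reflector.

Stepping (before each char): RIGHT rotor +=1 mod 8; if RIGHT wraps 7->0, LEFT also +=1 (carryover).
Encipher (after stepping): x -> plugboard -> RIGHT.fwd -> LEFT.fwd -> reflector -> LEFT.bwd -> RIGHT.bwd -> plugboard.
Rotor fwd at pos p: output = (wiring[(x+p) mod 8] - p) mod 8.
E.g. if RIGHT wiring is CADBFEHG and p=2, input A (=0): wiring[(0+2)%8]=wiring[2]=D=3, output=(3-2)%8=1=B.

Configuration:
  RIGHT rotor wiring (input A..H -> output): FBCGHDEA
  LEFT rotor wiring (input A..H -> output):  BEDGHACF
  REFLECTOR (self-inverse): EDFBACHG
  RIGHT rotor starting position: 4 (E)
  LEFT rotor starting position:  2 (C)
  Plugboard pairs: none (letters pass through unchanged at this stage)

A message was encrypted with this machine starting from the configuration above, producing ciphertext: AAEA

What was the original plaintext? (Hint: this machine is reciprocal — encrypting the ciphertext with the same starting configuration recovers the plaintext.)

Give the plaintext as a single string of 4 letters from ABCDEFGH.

Char 1 ('A'): step: R->5, L=2; A->plug->A->R->G->L->H->refl->G->L'->D->R'->C->plug->C
Char 2 ('A'): step: R->6, L=2; A->plug->A->R->G->L->H->refl->G->L'->D->R'->D->plug->D
Char 3 ('E'): step: R->7, L=2; E->plug->E->R->H->L->C->refl->F->L'->C->R'->C->plug->C
Char 4 ('A'): step: R->0, L->3 (L advanced); A->plug->A->R->F->L->G->refl->H->L'->D->R'->F->plug->F

Answer: CDCF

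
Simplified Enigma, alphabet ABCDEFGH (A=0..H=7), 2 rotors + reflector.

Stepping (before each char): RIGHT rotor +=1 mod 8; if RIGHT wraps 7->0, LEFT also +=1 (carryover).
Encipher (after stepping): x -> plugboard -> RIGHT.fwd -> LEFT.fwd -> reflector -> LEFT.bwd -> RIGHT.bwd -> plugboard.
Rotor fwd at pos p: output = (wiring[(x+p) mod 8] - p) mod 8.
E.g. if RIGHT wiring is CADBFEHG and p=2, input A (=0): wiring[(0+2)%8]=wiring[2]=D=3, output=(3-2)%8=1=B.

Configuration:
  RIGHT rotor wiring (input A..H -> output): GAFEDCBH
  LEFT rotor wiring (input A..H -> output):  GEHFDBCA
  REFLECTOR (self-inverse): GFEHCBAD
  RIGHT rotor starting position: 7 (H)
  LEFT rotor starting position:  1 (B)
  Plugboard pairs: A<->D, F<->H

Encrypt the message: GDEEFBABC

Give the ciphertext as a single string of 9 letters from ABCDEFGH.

Char 1 ('G'): step: R->0, L->2 (L advanced); G->plug->G->R->B->L->D->refl->H->L'->D->R'->E->plug->E
Char 2 ('D'): step: R->1, L=2; D->plug->A->R->H->L->C->refl->E->L'->G->R'->G->plug->G
Char 3 ('E'): step: R->2, L=2; E->plug->E->R->H->L->C->refl->E->L'->G->R'->H->plug->F
Char 4 ('E'): step: R->3, L=2; E->plug->E->R->E->L->A->refl->G->L'->F->R'->G->plug->G
Char 5 ('F'): step: R->4, L=2; F->plug->H->R->A->L->F->refl->B->L'->C->R'->E->plug->E
Char 6 ('B'): step: R->5, L=2; B->plug->B->R->E->L->A->refl->G->L'->F->R'->A->plug->D
Char 7 ('A'): step: R->6, L=2; A->plug->D->R->C->L->B->refl->F->L'->A->R'->C->plug->C
Char 8 ('B'): step: R->7, L=2; B->plug->B->R->H->L->C->refl->E->L'->G->R'->D->plug->A
Char 9 ('C'): step: R->0, L->3 (L advanced); C->plug->C->R->F->L->D->refl->H->L'->D->R'->E->plug->E

Answer: EGFGEDCAE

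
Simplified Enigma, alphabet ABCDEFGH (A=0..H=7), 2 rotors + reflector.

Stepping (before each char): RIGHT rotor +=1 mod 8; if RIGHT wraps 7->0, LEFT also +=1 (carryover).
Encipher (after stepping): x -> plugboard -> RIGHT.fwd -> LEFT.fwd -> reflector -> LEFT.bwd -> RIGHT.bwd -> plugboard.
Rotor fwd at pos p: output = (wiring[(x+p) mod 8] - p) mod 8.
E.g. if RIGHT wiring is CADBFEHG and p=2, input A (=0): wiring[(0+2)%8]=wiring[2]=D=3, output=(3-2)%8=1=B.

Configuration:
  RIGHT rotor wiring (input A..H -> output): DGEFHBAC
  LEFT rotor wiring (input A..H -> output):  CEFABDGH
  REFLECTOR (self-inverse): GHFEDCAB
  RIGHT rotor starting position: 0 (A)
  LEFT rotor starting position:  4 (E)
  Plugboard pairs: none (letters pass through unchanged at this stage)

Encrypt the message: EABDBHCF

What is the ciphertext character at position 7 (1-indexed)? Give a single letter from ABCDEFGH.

Char 1 ('E'): step: R->1, L=4; E->plug->E->R->A->L->F->refl->C->L'->C->R'->H->plug->H
Char 2 ('A'): step: R->2, L=4; A->plug->A->R->C->L->C->refl->F->L'->A->R'->F->plug->F
Char 3 ('B'): step: R->3, L=4; B->plug->B->R->E->L->G->refl->A->L'->F->R'->D->plug->D
Char 4 ('D'): step: R->4, L=4; D->plug->D->R->G->L->B->refl->H->L'->B->R'->H->plug->H
Char 5 ('B'): step: R->5, L=4; B->plug->B->R->D->L->D->refl->E->L'->H->R'->F->plug->F
Char 6 ('H'): step: R->6, L=4; H->plug->H->R->D->L->D->refl->E->L'->H->R'->F->plug->F
Char 7 ('C'): step: R->7, L=4; C->plug->C->R->H->L->E->refl->D->L'->D->R'->A->plug->A

A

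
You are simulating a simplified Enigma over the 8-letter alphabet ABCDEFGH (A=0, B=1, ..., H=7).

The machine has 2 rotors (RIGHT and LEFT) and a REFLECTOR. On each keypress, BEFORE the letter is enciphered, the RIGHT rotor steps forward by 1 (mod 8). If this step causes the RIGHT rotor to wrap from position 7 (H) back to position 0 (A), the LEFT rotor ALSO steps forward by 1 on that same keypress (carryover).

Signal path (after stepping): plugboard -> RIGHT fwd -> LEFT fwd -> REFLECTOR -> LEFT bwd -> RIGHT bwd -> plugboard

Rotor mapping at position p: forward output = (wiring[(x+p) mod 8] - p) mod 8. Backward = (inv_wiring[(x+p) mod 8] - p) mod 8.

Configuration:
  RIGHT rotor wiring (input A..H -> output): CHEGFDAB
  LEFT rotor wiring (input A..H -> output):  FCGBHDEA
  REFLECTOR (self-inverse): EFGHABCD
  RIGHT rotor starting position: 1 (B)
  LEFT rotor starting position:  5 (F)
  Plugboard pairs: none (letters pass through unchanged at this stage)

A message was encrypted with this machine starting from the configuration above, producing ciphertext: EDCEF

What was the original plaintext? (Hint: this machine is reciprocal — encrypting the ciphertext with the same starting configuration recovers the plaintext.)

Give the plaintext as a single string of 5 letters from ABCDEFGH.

Char 1 ('E'): step: R->2, L=5; E->plug->E->R->G->L->E->refl->A->L'->D->R'->C->plug->C
Char 2 ('D'): step: R->3, L=5; D->plug->D->R->F->L->B->refl->F->L'->E->R'->G->plug->G
Char 3 ('C'): step: R->4, L=5; C->plug->C->R->E->L->F->refl->B->L'->F->R'->D->plug->D
Char 4 ('E'): step: R->5, L=5; E->plug->E->R->C->L->D->refl->H->L'->B->R'->G->plug->G
Char 5 ('F'): step: R->6, L=5; F->plug->F->R->A->L->G->refl->C->L'->H->R'->G->plug->G

Answer: CGDGG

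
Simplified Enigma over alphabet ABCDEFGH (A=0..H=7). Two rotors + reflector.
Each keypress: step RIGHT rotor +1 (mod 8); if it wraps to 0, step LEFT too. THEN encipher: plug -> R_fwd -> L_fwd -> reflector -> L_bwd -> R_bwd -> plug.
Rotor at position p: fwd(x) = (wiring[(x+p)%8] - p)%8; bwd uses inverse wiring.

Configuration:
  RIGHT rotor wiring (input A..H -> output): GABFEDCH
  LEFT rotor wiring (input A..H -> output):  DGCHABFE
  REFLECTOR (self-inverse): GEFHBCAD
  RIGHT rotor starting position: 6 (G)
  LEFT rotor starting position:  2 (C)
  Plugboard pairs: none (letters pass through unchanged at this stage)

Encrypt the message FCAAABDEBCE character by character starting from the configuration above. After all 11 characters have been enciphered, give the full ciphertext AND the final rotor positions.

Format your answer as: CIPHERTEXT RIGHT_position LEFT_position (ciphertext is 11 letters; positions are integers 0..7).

Char 1 ('F'): step: R->7, L=2; F->plug->F->R->F->L->C->refl->F->L'->B->R'->C->plug->C
Char 2 ('C'): step: R->0, L->3 (L advanced); C->plug->C->R->B->L->F->refl->C->L'->D->R'->F->plug->F
Char 3 ('A'): step: R->1, L=3; A->plug->A->R->H->L->H->refl->D->L'->G->R'->G->plug->G
Char 4 ('A'): step: R->2, L=3; A->plug->A->R->H->L->H->refl->D->L'->G->R'->H->plug->H
Char 5 ('A'): step: R->3, L=3; A->plug->A->R->C->L->G->refl->A->L'->F->R'->G->plug->G
Char 6 ('B'): step: R->4, L=3; B->plug->B->R->H->L->H->refl->D->L'->G->R'->C->plug->C
Char 7 ('D'): step: R->5, L=3; D->plug->D->R->B->L->F->refl->C->L'->D->R'->E->plug->E
Char 8 ('E'): step: R->6, L=3; E->plug->E->R->D->L->C->refl->F->L'->B->R'->B->plug->B
Char 9 ('B'): step: R->7, L=3; B->plug->B->R->H->L->H->refl->D->L'->G->R'->E->plug->E
Char 10 ('C'): step: R->0, L->4 (L advanced); C->plug->C->R->B->L->F->refl->C->L'->F->R'->D->plug->D
Char 11 ('E'): step: R->1, L=4; E->plug->E->R->C->L->B->refl->E->L'->A->R'->B->plug->B
Final: ciphertext=CFGHGCEBEDB, RIGHT=1, LEFT=4

Answer: CFGHGCEBEDB 1 4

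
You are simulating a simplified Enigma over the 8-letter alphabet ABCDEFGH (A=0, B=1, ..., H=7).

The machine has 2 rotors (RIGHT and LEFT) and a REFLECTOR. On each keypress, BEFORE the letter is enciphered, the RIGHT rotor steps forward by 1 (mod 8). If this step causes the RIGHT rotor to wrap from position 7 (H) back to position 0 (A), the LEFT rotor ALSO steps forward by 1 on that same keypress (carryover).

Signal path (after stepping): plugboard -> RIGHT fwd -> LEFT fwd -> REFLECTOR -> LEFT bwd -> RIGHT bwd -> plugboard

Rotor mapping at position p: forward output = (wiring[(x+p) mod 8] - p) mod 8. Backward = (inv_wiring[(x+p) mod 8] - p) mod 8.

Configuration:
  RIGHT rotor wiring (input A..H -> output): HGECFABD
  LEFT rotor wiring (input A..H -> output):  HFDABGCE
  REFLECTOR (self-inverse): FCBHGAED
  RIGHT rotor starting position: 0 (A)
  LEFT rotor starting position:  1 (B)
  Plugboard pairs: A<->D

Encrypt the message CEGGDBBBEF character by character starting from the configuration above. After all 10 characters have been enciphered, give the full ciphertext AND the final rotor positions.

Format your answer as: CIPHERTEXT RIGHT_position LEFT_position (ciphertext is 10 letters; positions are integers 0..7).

Answer: DBFABCCCGC 2 2

Derivation:
Char 1 ('C'): step: R->1, L=1; C->plug->C->R->B->L->C->refl->B->L'->F->R'->A->plug->D
Char 2 ('E'): step: R->2, L=1; E->plug->E->R->H->L->G->refl->E->L'->A->R'->B->plug->B
Char 3 ('G'): step: R->3, L=1; G->plug->G->R->D->L->A->refl->F->L'->E->R'->F->plug->F
Char 4 ('G'): step: R->4, L=1; G->plug->G->R->A->L->E->refl->G->L'->H->R'->D->plug->A
Char 5 ('D'): step: R->5, L=1; D->plug->A->R->D->L->A->refl->F->L'->E->R'->B->plug->B
Char 6 ('B'): step: R->6, L=1; B->plug->B->R->F->L->B->refl->C->L'->B->R'->C->plug->C
Char 7 ('B'): step: R->7, L=1; B->plug->B->R->A->L->E->refl->G->L'->H->R'->C->plug->C
Char 8 ('B'): step: R->0, L->2 (L advanced); B->plug->B->R->G->L->F->refl->A->L'->E->R'->C->plug->C
Char 9 ('E'): step: R->1, L=2; E->plug->E->R->H->L->D->refl->H->L'->C->R'->G->plug->G
Char 10 ('F'): step: R->2, L=2; F->plug->F->R->B->L->G->refl->E->L'->D->R'->C->plug->C
Final: ciphertext=DBFABCCCGC, RIGHT=2, LEFT=2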